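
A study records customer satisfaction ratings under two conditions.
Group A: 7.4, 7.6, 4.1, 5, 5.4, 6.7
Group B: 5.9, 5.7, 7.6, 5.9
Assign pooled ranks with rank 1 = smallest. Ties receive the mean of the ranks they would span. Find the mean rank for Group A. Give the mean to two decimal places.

5.08

Sorted (ascending): 4.1, 5, 5.4, 5.7, 5.9, 5.9, 6.7, 7.4, 7.6, 7.6
The 2 values of 5.9 occupy positions 5–6 → average rank (5+6)/2 = 5.5.
The 2 values of 7.6 occupy positions 9–10 → average rank (9+10)/2 = 9.5.
Group A values → pooled ranks: 7.4→8, 7.6→9.5, 4.1→1, 5→2, 5.4→3, 6.7→7
Mean rank = (8 + 9.5 + 1 + 2 + 3 + 7) / 6 = 5.08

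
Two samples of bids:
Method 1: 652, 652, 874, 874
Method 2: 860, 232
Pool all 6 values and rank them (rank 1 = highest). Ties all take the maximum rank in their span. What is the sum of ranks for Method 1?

14

Sorted (descending): 874, 874, 860, 652, 652, 232
The 2 values of 874 occupy positions 1–2 → each gets rank 2.
The 2 values of 652 occupy positions 4–5 → each gets rank 5.
Method 1 values → pooled ranks: 652→5, 652→5, 874→2, 874→2
Rank sum = 5 + 5 + 2 + 2 = 14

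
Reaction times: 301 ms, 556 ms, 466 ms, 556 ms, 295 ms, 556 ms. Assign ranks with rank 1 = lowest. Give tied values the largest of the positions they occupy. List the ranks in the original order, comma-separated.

Sorted (ascending): 295, 301, 466, 556, 556, 556
The 3 values of 556 occupy positions 4–6 → each gets rank 6.

2, 6, 3, 6, 1, 6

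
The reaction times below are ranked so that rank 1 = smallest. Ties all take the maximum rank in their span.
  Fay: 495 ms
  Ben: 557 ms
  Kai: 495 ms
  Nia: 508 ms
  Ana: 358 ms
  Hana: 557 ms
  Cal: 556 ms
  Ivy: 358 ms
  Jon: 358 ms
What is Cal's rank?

Sorted (ascending): 358, 358, 358, 495, 495, 508, 556, 557, 557
The 3 values of 358 occupy positions 1–3 → each gets rank 3.
The 2 values of 495 occupy positions 4–5 → each gets rank 5.
The 2 values of 557 occupy positions 8–9 → each gets rank 9.
Cal has value 556 ms → rank 7.

7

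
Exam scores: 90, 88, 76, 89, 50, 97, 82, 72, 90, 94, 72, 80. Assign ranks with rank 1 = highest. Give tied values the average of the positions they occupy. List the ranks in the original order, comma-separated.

3.5, 6, 9, 5, 12, 1, 7, 10.5, 3.5, 2, 10.5, 8

Sorted (descending): 97, 94, 90, 90, 89, 88, 82, 80, 76, 72, 72, 50
The 2 values of 90 occupy positions 3–4 → average rank (3+4)/2 = 3.5.
The 2 values of 72 occupy positions 10–11 → average rank (10+11)/2 = 10.5.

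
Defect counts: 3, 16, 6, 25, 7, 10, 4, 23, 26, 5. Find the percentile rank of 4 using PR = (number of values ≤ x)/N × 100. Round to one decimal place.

N = 10.
Strictly below 4: 1. Equal to 4: 1.
PR = 2/10 × 100 = 20.0

20.0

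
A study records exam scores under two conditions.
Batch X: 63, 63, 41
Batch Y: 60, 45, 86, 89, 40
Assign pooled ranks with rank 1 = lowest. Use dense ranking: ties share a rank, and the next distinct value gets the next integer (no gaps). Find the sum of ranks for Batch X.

12

Sorted (ascending): 40, 41, 45, 60, 63, 63, 86, 89
The 2 values of 63 share dense rank 5.
Remaining distinct values take the next consecutive integers.
Batch X values → pooled ranks: 63→5, 63→5, 41→2
Rank sum = 5 + 5 + 2 = 12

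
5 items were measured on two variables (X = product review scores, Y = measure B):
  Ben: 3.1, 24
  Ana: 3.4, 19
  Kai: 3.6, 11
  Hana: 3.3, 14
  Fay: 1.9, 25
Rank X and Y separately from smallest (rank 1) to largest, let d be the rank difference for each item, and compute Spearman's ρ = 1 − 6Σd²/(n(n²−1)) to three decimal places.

-0.900

Ranks of variable 1: 2, 4, 5, 3, 1
Ranks of variable 2: 4, 3, 1, 2, 5
d = r₁ − r₂: -2, 1, 4, 1, -4
d²: 4, 1, 16, 1, 16; Σd² = 38
ρ = 1 − 6·38/(5·24) = 1 − 228/120 = -0.900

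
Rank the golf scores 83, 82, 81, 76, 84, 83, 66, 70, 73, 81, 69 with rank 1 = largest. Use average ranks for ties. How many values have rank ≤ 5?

Sorted (descending): 84, 83, 83, 82, 81, 81, 76, 73, 70, 69, 66
The 2 values of 83 occupy positions 2–3 → average rank (2+3)/2 = 2.5.
The 2 values of 81 occupy positions 5–6 → average rank (5+6)/2 = 5.5.
Ranks ≤ 5: {1, 2.5, 2.5, 4} → 4 values.

4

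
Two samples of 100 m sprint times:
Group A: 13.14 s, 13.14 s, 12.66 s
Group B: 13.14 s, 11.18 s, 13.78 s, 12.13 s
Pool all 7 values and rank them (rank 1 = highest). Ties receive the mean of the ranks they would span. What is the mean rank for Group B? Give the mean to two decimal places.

4.25

Sorted (descending): 13.78, 13.14, 13.14, 13.14, 12.66, 12.13, 11.18
The 3 values of 13.14 occupy positions 2–4 → average rank 3.
Group B values → pooled ranks: 13.14→3, 11.18→7, 13.78→1, 12.13→6
Mean rank = (3 + 7 + 1 + 6) / 4 = 4.25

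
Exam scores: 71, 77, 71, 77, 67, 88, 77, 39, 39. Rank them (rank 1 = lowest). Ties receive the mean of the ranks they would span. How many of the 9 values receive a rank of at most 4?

Sorted (ascending): 39, 39, 67, 71, 71, 77, 77, 77, 88
The 2 values of 39 occupy positions 1–2 → average rank (1+2)/2 = 1.5.
The 2 values of 71 occupy positions 4–5 → average rank (4+5)/2 = 4.5.
The 3 values of 77 occupy positions 6–8 → average rank 7.
Ranks ≤ 4: {1.5, 1.5, 3} → 3 values.

3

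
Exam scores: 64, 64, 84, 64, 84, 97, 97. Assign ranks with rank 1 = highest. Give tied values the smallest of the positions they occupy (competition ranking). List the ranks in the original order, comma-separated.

5, 5, 3, 5, 3, 1, 1

Sorted (descending): 97, 97, 84, 84, 64, 64, 64
The 2 values of 97 occupy positions 1–2 → each gets rank 1.
The 2 values of 84 occupy positions 3–4 → each gets rank 3.
The 3 values of 64 occupy positions 5–7 → each gets rank 5.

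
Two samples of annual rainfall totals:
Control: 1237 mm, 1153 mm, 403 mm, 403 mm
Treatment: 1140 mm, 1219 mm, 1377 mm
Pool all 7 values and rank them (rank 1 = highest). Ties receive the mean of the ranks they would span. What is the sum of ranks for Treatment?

Sorted (descending): 1377, 1237, 1219, 1153, 1140, 403, 403
The 2 values of 403 occupy positions 6–7 → average rank (6+7)/2 = 6.5.
Treatment values → pooled ranks: 1140→5, 1219→3, 1377→1
Rank sum = 5 + 3 + 1 = 9

9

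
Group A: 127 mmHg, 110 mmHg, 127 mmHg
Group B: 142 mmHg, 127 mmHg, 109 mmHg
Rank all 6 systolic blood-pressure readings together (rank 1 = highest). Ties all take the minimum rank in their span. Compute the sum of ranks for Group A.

Sorted (descending): 142, 127, 127, 127, 110, 109
The 3 values of 127 occupy positions 2–4 → each gets rank 2.
Group A values → pooled ranks: 127→2, 110→5, 127→2
Rank sum = 2 + 5 + 2 = 9

9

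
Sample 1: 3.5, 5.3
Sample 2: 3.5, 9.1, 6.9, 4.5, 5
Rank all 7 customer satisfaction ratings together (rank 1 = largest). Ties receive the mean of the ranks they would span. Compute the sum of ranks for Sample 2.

18.5

Sorted (descending): 9.1, 6.9, 5.3, 5, 4.5, 3.5, 3.5
The 2 values of 3.5 occupy positions 6–7 → average rank (6+7)/2 = 6.5.
Sample 2 values → pooled ranks: 3.5→6.5, 9.1→1, 6.9→2, 4.5→5, 5→4
Rank sum = 6.5 + 1 + 2 + 5 + 4 = 18.5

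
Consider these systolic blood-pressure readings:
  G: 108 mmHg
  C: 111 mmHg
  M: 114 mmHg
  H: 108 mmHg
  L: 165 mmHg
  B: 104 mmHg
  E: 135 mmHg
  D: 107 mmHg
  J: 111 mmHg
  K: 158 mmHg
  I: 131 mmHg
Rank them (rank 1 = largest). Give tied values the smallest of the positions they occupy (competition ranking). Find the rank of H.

8

Sorted (descending): 165, 158, 135, 131, 114, 111, 111, 108, 108, 107, 104
The 2 values of 111 occupy positions 6–7 → each gets rank 6.
The 2 values of 108 occupy positions 8–9 → each gets rank 8.
H has value 108 mmHg → rank 8.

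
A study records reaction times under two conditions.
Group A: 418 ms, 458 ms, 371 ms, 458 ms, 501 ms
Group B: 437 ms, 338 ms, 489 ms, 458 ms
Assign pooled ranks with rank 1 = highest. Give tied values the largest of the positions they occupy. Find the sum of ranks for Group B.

22

Sorted (descending): 501, 489, 458, 458, 458, 437, 418, 371, 338
The 3 values of 458 occupy positions 3–5 → each gets rank 5.
Group B values → pooled ranks: 437→6, 338→9, 489→2, 458→5
Rank sum = 6 + 9 + 2 + 5 = 22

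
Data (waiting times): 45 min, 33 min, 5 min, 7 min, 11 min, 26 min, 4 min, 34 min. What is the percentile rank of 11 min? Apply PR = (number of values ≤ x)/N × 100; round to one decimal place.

N = 8.
Strictly below 11: 3. Equal to 11: 1.
PR = 4/8 × 100 = 50.0

50.0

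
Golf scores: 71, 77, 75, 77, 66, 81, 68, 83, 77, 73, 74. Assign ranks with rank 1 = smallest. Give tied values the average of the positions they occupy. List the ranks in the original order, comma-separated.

3, 8, 6, 8, 1, 10, 2, 11, 8, 4, 5

Sorted (ascending): 66, 68, 71, 73, 74, 75, 77, 77, 77, 81, 83
The 3 values of 77 occupy positions 7–9 → average rank 8.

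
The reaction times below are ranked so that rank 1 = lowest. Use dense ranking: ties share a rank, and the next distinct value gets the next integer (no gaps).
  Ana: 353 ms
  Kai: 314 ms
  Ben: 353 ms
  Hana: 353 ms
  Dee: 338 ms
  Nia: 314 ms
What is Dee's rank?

2

Sorted (ascending): 314, 314, 338, 353, 353, 353
The 2 values of 314 share dense rank 1.
The 3 values of 353 share dense rank 3.
Remaining distinct values take the next consecutive integers.
Dee has value 338 ms → rank 2.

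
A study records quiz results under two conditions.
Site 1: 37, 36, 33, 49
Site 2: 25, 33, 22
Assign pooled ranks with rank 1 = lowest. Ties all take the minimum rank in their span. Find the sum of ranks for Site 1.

21

Sorted (ascending): 22, 25, 33, 33, 36, 37, 49
The 2 values of 33 occupy positions 3–4 → each gets rank 3.
Site 1 values → pooled ranks: 37→6, 36→5, 33→3, 49→7
Rank sum = 6 + 5 + 3 + 7 = 21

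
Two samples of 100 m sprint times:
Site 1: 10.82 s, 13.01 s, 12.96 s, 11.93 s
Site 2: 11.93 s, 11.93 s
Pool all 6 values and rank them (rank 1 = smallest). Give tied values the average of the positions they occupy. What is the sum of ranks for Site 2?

Sorted (ascending): 10.82, 11.93, 11.93, 11.93, 12.96, 13.01
The 3 values of 11.93 occupy positions 2–4 → average rank 3.
Site 2 values → pooled ranks: 11.93→3, 11.93→3
Rank sum = 3 + 3 = 6

6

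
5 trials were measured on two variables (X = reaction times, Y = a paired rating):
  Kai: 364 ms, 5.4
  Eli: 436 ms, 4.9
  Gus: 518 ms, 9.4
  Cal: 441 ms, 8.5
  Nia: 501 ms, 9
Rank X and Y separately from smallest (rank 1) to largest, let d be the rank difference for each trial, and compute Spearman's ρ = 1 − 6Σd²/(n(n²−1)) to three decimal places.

Ranks of variable 1: 1, 2, 5, 3, 4
Ranks of variable 2: 2, 1, 5, 3, 4
d = r₁ − r₂: -1, 1, 0, 0, 0
d²: 1, 1, 0, 0, 0; Σd² = 2
ρ = 1 − 6·2/(5·24) = 1 − 12/120 = 0.900

0.900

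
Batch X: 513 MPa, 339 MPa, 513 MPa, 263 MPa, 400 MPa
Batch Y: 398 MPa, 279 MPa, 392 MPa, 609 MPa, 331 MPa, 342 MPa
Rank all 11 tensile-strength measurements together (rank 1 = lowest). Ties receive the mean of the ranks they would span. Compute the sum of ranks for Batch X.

Sorted (ascending): 263, 279, 331, 339, 342, 392, 398, 400, 513, 513, 609
The 2 values of 513 occupy positions 9–10 → average rank (9+10)/2 = 9.5.
Batch X values → pooled ranks: 513→9.5, 339→4, 513→9.5, 263→1, 400→8
Rank sum = 9.5 + 4 + 9.5 + 1 + 8 = 32

32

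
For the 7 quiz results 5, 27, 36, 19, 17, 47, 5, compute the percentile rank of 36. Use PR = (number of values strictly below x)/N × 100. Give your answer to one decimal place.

N = 7.
Strictly below 36: 5. Equal to 36: 1.
PR = 5/7 × 100 = 71.4

71.4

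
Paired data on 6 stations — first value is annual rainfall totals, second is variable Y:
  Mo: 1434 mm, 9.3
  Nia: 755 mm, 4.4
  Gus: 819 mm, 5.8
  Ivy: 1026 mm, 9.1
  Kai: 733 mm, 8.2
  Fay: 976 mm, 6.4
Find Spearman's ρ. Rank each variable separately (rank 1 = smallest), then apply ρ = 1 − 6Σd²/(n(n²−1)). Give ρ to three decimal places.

Ranks of variable 1: 6, 2, 3, 5, 1, 4
Ranks of variable 2: 6, 1, 2, 5, 4, 3
d = r₁ − r₂: 0, 1, 1, 0, -3, 1
d²: 0, 1, 1, 0, 9, 1; Σd² = 12
ρ = 1 − 6·12/(6·35) = 1 − 72/210 = 0.657

0.657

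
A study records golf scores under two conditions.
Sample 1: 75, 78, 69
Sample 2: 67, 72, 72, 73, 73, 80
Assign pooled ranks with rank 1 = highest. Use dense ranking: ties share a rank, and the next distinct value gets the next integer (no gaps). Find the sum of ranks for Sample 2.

26

Sorted (descending): 80, 78, 75, 73, 73, 72, 72, 69, 67
The 2 values of 73 share dense rank 4.
The 2 values of 72 share dense rank 5.
Remaining distinct values take the next consecutive integers.
Sample 2 values → pooled ranks: 67→7, 72→5, 72→5, 73→4, 73→4, 80→1
Rank sum = 7 + 5 + 5 + 4 + 4 + 1 = 26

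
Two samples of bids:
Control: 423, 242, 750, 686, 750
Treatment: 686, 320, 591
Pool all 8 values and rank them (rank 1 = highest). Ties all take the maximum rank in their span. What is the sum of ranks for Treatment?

Sorted (descending): 750, 750, 686, 686, 591, 423, 320, 242
The 2 values of 750 occupy positions 1–2 → each gets rank 2.
The 2 values of 686 occupy positions 3–4 → each gets rank 4.
Treatment values → pooled ranks: 686→4, 320→7, 591→5
Rank sum = 4 + 7 + 5 = 16

16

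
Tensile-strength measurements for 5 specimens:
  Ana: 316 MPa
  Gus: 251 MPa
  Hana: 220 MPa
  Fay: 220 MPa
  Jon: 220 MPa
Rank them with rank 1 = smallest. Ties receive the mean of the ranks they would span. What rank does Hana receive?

Sorted (ascending): 220, 220, 220, 251, 316
The 3 values of 220 occupy positions 1–3 → average rank 2.
Hana has value 220 MPa → rank 2.

2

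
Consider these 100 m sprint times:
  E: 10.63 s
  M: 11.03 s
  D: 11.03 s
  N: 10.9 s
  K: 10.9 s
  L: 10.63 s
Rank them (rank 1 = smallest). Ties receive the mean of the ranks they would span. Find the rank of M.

5.5

Sorted (ascending): 10.63, 10.63, 10.9, 10.9, 11.03, 11.03
The 2 values of 10.63 occupy positions 1–2 → average rank (1+2)/2 = 1.5.
The 2 values of 10.9 occupy positions 3–4 → average rank (3+4)/2 = 3.5.
The 2 values of 11.03 occupy positions 5–6 → average rank (5+6)/2 = 5.5.
M has value 11.03 s → rank 5.5.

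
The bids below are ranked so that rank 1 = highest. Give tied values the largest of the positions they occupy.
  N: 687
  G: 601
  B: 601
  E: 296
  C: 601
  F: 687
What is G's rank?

5

Sorted (descending): 687, 687, 601, 601, 601, 296
The 2 values of 687 occupy positions 1–2 → each gets rank 2.
The 3 values of 601 occupy positions 3–5 → each gets rank 5.
G has value 601 → rank 5.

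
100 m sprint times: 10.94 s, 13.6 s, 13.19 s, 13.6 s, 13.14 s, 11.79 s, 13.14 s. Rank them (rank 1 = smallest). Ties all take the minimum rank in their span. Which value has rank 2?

Sorted (ascending): 10.94, 11.79, 13.14, 13.14, 13.19, 13.6, 13.6
The 2 values of 13.14 occupy positions 3–4 → each gets rank 3.
The 2 values of 13.6 occupy positions 6–7 → each gets rank 6.
Rank 2 → value 11.79.

11.79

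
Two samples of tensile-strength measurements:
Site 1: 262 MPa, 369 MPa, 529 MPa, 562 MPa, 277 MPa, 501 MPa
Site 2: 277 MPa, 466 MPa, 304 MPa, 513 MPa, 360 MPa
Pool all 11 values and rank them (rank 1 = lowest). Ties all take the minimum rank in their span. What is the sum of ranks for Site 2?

27

Sorted (ascending): 262, 277, 277, 304, 360, 369, 466, 501, 513, 529, 562
The 2 values of 277 occupy positions 2–3 → each gets rank 2.
Site 2 values → pooled ranks: 277→2, 466→7, 304→4, 513→9, 360→5
Rank sum = 2 + 7 + 4 + 9 + 5 = 27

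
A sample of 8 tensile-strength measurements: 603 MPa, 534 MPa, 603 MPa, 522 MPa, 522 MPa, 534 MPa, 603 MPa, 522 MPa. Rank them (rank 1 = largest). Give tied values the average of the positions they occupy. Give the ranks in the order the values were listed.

2, 4.5, 2, 7, 7, 4.5, 2, 7

Sorted (descending): 603, 603, 603, 534, 534, 522, 522, 522
The 3 values of 603 occupy positions 1–3 → average rank 2.
The 2 values of 534 occupy positions 4–5 → average rank (4+5)/2 = 4.5.
The 3 values of 522 occupy positions 6–8 → average rank 7.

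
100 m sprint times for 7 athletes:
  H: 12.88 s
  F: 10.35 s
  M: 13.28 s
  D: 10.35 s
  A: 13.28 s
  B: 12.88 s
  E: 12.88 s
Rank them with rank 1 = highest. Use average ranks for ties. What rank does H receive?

Sorted (descending): 13.28, 13.28, 12.88, 12.88, 12.88, 10.35, 10.35
The 2 values of 13.28 occupy positions 1–2 → average rank (1+2)/2 = 1.5.
The 3 values of 12.88 occupy positions 3–5 → average rank 4.
The 2 values of 10.35 occupy positions 6–7 → average rank (6+7)/2 = 6.5.
H has value 12.88 s → rank 4.

4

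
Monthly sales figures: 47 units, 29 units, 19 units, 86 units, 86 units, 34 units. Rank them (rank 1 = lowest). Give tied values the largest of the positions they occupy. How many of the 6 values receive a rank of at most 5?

Sorted (ascending): 19, 29, 34, 47, 86, 86
The 2 values of 86 occupy positions 5–6 → each gets rank 6.
Ranks ≤ 5: {1, 2, 3, 4} → 4 values.

4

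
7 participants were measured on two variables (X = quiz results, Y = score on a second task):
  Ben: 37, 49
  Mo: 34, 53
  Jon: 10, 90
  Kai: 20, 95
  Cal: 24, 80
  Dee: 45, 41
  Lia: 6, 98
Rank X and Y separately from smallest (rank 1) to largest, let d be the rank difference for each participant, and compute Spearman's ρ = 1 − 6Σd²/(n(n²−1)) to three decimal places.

-0.964

Ranks of variable 1: 6, 5, 2, 3, 4, 7, 1
Ranks of variable 2: 2, 3, 5, 6, 4, 1, 7
d = r₁ − r₂: 4, 2, -3, -3, 0, 6, -6
d²: 16, 4, 9, 9, 0, 36, 36; Σd² = 110
ρ = 1 − 6·110/(7·48) = 1 − 660/336 = -0.964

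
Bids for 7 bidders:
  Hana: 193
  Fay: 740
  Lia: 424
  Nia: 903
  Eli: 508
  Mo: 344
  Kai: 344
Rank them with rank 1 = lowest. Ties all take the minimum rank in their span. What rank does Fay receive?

Sorted (ascending): 193, 344, 344, 424, 508, 740, 903
The 2 values of 344 occupy positions 2–3 → each gets rank 2.
Fay has value 740 → rank 6.

6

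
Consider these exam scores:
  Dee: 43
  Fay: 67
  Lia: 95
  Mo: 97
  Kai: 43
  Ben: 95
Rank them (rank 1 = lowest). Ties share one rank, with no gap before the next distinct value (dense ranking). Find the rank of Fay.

2

Sorted (ascending): 43, 43, 67, 95, 95, 97
The 2 values of 43 share dense rank 1.
The 2 values of 95 share dense rank 3.
Remaining distinct values take the next consecutive integers.
Fay has value 67 → rank 2.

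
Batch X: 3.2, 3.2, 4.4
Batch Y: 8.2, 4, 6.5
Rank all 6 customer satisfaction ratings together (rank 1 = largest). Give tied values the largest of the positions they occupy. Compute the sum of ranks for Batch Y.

7

Sorted (descending): 8.2, 6.5, 4.4, 4, 3.2, 3.2
The 2 values of 3.2 occupy positions 5–6 → each gets rank 6.
Batch Y values → pooled ranks: 8.2→1, 4→4, 6.5→2
Rank sum = 1 + 4 + 2 = 7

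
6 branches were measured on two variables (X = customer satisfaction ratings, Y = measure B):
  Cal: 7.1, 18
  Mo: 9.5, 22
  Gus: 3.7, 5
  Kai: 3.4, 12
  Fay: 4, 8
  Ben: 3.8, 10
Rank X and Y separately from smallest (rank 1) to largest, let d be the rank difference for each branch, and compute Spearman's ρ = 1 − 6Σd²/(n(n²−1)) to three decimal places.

0.600

Ranks of variable 1: 5, 6, 2, 1, 4, 3
Ranks of variable 2: 5, 6, 1, 4, 2, 3
d = r₁ − r₂: 0, 0, 1, -3, 2, 0
d²: 0, 0, 1, 9, 4, 0; Σd² = 14
ρ = 1 − 6·14/(6·35) = 1 − 84/210 = 0.600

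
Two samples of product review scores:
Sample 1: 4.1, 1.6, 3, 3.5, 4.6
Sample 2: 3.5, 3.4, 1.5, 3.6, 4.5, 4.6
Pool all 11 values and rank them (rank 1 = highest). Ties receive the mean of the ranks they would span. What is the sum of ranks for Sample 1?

Sorted (descending): 4.6, 4.6, 4.5, 4.1, 3.6, 3.5, 3.5, 3.4, 3, 1.6, 1.5
The 2 values of 4.6 occupy positions 1–2 → average rank (1+2)/2 = 1.5.
The 2 values of 3.5 occupy positions 6–7 → average rank (6+7)/2 = 6.5.
Sample 1 values → pooled ranks: 4.1→4, 1.6→10, 3→9, 3.5→6.5, 4.6→1.5
Rank sum = 4 + 10 + 9 + 6.5 + 1.5 = 31

31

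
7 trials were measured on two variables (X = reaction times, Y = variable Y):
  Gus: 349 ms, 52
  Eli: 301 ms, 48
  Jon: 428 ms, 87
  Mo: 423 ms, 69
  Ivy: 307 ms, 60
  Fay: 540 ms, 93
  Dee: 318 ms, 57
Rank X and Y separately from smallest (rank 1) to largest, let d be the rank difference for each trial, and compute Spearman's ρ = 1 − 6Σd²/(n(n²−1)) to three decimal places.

Ranks of variable 1: 4, 1, 6, 5, 2, 7, 3
Ranks of variable 2: 2, 1, 6, 5, 4, 7, 3
d = r₁ − r₂: 2, 0, 0, 0, -2, 0, 0
d²: 4, 0, 0, 0, 4, 0, 0; Σd² = 8
ρ = 1 − 6·8/(7·48) = 1 − 48/336 = 0.857

0.857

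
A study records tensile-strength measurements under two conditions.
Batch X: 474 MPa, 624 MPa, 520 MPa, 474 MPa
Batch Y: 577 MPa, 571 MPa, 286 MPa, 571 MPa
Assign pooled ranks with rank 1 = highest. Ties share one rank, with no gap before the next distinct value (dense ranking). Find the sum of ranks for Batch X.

15

Sorted (descending): 624, 577, 571, 571, 520, 474, 474, 286
The 2 values of 571 share dense rank 3.
The 2 values of 474 share dense rank 5.
Remaining distinct values take the next consecutive integers.
Batch X values → pooled ranks: 474→5, 624→1, 520→4, 474→5
Rank sum = 5 + 1 + 4 + 5 = 15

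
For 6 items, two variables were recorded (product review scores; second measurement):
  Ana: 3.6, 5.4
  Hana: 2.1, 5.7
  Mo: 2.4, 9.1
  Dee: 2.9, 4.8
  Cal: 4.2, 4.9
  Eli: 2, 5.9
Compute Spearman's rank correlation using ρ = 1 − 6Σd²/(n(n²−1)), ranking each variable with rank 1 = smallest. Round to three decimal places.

-0.657

Ranks of variable 1: 5, 2, 3, 4, 6, 1
Ranks of variable 2: 3, 4, 6, 1, 2, 5
d = r₁ − r₂: 2, -2, -3, 3, 4, -4
d²: 4, 4, 9, 9, 16, 16; Σd² = 58
ρ = 1 − 6·58/(6·35) = 1 − 348/210 = -0.657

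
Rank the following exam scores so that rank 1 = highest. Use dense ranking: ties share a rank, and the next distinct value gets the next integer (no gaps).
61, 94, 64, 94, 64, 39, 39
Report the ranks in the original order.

3, 1, 2, 1, 2, 4, 4

Sorted (descending): 94, 94, 64, 64, 61, 39, 39
The 2 values of 94 share dense rank 1.
The 2 values of 64 share dense rank 2.
The 2 values of 39 share dense rank 4.
Remaining distinct values take the next consecutive integers.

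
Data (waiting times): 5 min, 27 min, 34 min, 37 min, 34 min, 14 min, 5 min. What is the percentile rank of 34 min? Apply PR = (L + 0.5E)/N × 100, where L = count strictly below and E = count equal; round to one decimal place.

N = 7.
Strictly below 34: 4. Equal to 34: 2.
PR = (4 + 0.5·2)/7 × 100 = 71.4

71.4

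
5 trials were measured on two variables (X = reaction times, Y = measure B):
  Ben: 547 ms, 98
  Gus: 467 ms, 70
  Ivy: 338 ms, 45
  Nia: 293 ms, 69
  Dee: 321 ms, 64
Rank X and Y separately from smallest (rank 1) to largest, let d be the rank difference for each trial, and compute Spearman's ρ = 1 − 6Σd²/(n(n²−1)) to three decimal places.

0.600

Ranks of variable 1: 5, 4, 3, 1, 2
Ranks of variable 2: 5, 4, 1, 3, 2
d = r₁ − r₂: 0, 0, 2, -2, 0
d²: 0, 0, 4, 4, 0; Σd² = 8
ρ = 1 − 6·8/(5·24) = 1 − 48/120 = 0.600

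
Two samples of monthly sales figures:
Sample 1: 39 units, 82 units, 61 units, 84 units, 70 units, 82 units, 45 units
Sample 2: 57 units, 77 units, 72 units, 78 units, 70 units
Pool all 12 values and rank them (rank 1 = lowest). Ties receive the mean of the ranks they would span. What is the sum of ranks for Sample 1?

45.5

Sorted (ascending): 39, 45, 57, 61, 70, 70, 72, 77, 78, 82, 82, 84
The 2 values of 70 occupy positions 5–6 → average rank (5+6)/2 = 5.5.
The 2 values of 82 occupy positions 10–11 → average rank (10+11)/2 = 10.5.
Sample 1 values → pooled ranks: 39→1, 82→10.5, 61→4, 84→12, 70→5.5, 82→10.5, 45→2
Rank sum = 1 + 10.5 + 4 + 12 + 5.5 + 10.5 + 2 = 45.5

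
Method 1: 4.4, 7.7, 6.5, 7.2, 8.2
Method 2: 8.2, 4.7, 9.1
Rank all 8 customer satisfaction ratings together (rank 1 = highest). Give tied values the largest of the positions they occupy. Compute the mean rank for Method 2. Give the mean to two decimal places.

3.67

Sorted (descending): 9.1, 8.2, 8.2, 7.7, 7.2, 6.5, 4.7, 4.4
The 2 values of 8.2 occupy positions 2–3 → each gets rank 3.
Method 2 values → pooled ranks: 8.2→3, 4.7→7, 9.1→1
Mean rank = (3 + 7 + 1) / 3 = 3.67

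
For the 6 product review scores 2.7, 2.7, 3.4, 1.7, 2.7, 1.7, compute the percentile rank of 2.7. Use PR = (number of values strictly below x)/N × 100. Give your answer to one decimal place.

33.3

N = 6.
Strictly below 2.7: 2. Equal to 2.7: 3.
PR = 2/6 × 100 = 33.3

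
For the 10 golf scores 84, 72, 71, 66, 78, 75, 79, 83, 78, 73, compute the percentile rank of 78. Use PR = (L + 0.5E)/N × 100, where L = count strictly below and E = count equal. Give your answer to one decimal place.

N = 10.
Strictly below 78: 5. Equal to 78: 2.
PR = (5 + 0.5·2)/10 × 100 = 60.0

60.0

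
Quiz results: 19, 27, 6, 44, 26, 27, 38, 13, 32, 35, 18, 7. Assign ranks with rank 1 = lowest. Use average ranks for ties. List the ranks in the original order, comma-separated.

Sorted (ascending): 6, 7, 13, 18, 19, 26, 27, 27, 32, 35, 38, 44
The 2 values of 27 occupy positions 7–8 → average rank (7+8)/2 = 7.5.

5, 7.5, 1, 12, 6, 7.5, 11, 3, 9, 10, 4, 2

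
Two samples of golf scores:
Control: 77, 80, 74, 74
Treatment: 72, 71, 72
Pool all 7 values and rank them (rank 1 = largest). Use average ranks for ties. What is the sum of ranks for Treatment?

18

Sorted (descending): 80, 77, 74, 74, 72, 72, 71
The 2 values of 74 occupy positions 3–4 → average rank (3+4)/2 = 3.5.
The 2 values of 72 occupy positions 5–6 → average rank (5+6)/2 = 5.5.
Treatment values → pooled ranks: 72→5.5, 71→7, 72→5.5
Rank sum = 5.5 + 7 + 5.5 = 18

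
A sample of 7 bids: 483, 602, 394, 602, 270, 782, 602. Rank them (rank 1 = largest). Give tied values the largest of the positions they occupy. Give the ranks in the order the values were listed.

5, 4, 6, 4, 7, 1, 4

Sorted (descending): 782, 602, 602, 602, 483, 394, 270
The 3 values of 602 occupy positions 2–4 → each gets rank 4.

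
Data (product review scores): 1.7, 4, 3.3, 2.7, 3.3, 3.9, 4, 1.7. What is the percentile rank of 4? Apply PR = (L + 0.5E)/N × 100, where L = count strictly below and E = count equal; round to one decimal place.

N = 8.
Strictly below 4: 6. Equal to 4: 2.
PR = (6 + 0.5·2)/8 × 100 = 87.5

87.5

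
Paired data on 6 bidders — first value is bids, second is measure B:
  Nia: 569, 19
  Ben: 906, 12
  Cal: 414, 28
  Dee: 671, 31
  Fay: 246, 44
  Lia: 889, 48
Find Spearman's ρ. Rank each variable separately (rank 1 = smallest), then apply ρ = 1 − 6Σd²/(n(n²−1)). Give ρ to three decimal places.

Ranks of variable 1: 3, 6, 2, 4, 1, 5
Ranks of variable 2: 2, 1, 3, 4, 5, 6
d = r₁ − r₂: 1, 5, -1, 0, -4, -1
d²: 1, 25, 1, 0, 16, 1; Σd² = 44
ρ = 1 − 6·44/(6·35) = 1 − 264/210 = -0.257

-0.257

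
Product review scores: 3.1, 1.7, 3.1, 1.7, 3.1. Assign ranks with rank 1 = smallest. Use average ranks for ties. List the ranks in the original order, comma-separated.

4, 1.5, 4, 1.5, 4

Sorted (ascending): 1.7, 1.7, 3.1, 3.1, 3.1
The 2 values of 1.7 occupy positions 1–2 → average rank (1+2)/2 = 1.5.
The 3 values of 3.1 occupy positions 3–5 → average rank 4.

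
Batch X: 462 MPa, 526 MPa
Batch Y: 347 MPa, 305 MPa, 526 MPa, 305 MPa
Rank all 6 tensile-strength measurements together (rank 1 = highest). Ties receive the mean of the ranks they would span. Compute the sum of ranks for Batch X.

4.5

Sorted (descending): 526, 526, 462, 347, 305, 305
The 2 values of 526 occupy positions 1–2 → average rank (1+2)/2 = 1.5.
The 2 values of 305 occupy positions 5–6 → average rank (5+6)/2 = 5.5.
Batch X values → pooled ranks: 462→3, 526→1.5
Rank sum = 3 + 1.5 = 4.5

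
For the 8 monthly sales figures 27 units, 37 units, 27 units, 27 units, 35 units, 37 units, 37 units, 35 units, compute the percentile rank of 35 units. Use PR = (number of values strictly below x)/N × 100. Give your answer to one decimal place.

37.5

N = 8.
Strictly below 35: 3. Equal to 35: 2.
PR = 3/8 × 100 = 37.5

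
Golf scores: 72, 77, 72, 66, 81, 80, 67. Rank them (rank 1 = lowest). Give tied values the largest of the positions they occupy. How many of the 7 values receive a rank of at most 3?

Sorted (ascending): 66, 67, 72, 72, 77, 80, 81
The 2 values of 72 occupy positions 3–4 → each gets rank 4.
Ranks ≤ 3: {1, 2} → 2 values.

2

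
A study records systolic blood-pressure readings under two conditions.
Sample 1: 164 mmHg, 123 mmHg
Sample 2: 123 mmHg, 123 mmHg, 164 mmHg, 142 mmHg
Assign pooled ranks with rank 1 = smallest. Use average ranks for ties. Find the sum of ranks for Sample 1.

7.5

Sorted (ascending): 123, 123, 123, 142, 164, 164
The 3 values of 123 occupy positions 1–3 → average rank 2.
The 2 values of 164 occupy positions 5–6 → average rank (5+6)/2 = 5.5.
Sample 1 values → pooled ranks: 164→5.5, 123→2
Rank sum = 5.5 + 2 = 7.5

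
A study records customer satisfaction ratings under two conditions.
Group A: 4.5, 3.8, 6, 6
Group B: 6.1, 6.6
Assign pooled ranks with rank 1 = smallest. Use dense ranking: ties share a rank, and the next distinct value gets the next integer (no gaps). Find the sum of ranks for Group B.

9

Sorted (ascending): 3.8, 4.5, 6, 6, 6.1, 6.6
The 2 values of 6 share dense rank 3.
Remaining distinct values take the next consecutive integers.
Group B values → pooled ranks: 6.1→4, 6.6→5
Rank sum = 4 + 5 = 9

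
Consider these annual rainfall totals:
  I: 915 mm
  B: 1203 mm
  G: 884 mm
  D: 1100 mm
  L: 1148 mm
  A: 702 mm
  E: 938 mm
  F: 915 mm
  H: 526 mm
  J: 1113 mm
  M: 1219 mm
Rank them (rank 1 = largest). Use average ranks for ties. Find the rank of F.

7.5

Sorted (descending): 1219, 1203, 1148, 1113, 1100, 938, 915, 915, 884, 702, 526
The 2 values of 915 occupy positions 7–8 → average rank (7+8)/2 = 7.5.
F has value 915 mm → rank 7.5.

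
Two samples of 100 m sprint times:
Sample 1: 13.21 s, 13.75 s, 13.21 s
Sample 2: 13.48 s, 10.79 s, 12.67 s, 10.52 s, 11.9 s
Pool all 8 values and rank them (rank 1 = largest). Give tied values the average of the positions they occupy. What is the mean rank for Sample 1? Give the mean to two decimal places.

Sorted (descending): 13.75, 13.48, 13.21, 13.21, 12.67, 11.9, 10.79, 10.52
The 2 values of 13.21 occupy positions 3–4 → average rank (3+4)/2 = 3.5.
Sample 1 values → pooled ranks: 13.21→3.5, 13.75→1, 13.21→3.5
Mean rank = (3.5 + 1 + 3.5) / 3 = 2.67

2.67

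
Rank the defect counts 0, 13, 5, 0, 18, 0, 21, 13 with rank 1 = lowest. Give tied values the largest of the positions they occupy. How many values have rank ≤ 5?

Sorted (ascending): 0, 0, 0, 5, 13, 13, 18, 21
The 3 values of 0 occupy positions 1–3 → each gets rank 3.
The 2 values of 13 occupy positions 5–6 → each gets rank 6.
Ranks ≤ 5: {3, 3, 3, 4} → 4 values.

4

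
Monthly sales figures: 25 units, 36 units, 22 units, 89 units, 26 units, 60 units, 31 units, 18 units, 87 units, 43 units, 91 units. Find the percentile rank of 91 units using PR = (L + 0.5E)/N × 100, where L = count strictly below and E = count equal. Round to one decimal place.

N = 11.
Strictly below 91: 10. Equal to 91: 1.
PR = (10 + 0.5·1)/11 × 100 = 95.5

95.5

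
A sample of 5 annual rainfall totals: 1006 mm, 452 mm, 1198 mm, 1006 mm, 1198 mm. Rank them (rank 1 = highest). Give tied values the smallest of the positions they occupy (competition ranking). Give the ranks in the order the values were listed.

Sorted (descending): 1198, 1198, 1006, 1006, 452
The 2 values of 1198 occupy positions 1–2 → each gets rank 1.
The 2 values of 1006 occupy positions 3–4 → each gets rank 3.

3, 5, 1, 3, 1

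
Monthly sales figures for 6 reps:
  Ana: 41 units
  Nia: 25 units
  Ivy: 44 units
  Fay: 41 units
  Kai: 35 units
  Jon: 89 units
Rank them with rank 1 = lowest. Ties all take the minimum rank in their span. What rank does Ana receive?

3

Sorted (ascending): 25, 35, 41, 41, 44, 89
The 2 values of 41 occupy positions 3–4 → each gets rank 3.
Ana has value 41 units → rank 3.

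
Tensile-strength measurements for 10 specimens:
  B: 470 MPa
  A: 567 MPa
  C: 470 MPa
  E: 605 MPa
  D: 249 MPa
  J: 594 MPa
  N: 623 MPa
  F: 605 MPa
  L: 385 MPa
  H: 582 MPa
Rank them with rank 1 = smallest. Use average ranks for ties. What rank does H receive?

6

Sorted (ascending): 249, 385, 470, 470, 567, 582, 594, 605, 605, 623
The 2 values of 470 occupy positions 3–4 → average rank (3+4)/2 = 3.5.
The 2 values of 605 occupy positions 8–9 → average rank (8+9)/2 = 8.5.
H has value 582 MPa → rank 6.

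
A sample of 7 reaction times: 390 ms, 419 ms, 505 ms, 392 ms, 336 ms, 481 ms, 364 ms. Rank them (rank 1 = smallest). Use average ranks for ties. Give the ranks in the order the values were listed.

Sorted (ascending): 336, 364, 390, 392, 419, 481, 505
No ties — each value takes its position as its rank.

3, 5, 7, 4, 1, 6, 2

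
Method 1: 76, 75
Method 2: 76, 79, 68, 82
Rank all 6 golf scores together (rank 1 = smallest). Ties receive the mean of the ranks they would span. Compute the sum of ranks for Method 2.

15.5

Sorted (ascending): 68, 75, 76, 76, 79, 82
The 2 values of 76 occupy positions 3–4 → average rank (3+4)/2 = 3.5.
Method 2 values → pooled ranks: 76→3.5, 79→5, 68→1, 82→6
Rank sum = 3.5 + 5 + 1 + 6 = 15.5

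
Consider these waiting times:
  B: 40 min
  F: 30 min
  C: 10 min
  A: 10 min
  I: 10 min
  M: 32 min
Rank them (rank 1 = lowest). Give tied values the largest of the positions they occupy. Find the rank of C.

3

Sorted (ascending): 10, 10, 10, 30, 32, 40
The 3 values of 10 occupy positions 1–3 → each gets rank 3.
C has value 10 min → rank 3.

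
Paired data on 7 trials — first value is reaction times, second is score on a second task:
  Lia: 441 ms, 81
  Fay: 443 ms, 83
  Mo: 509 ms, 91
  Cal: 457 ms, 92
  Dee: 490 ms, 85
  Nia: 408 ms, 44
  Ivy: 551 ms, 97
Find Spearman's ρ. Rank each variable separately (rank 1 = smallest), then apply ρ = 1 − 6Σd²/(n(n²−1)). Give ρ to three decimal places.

0.893

Ranks of variable 1: 2, 3, 6, 4, 5, 1, 7
Ranks of variable 2: 2, 3, 5, 6, 4, 1, 7
d = r₁ − r₂: 0, 0, 1, -2, 1, 0, 0
d²: 0, 0, 1, 4, 1, 0, 0; Σd² = 6
ρ = 1 − 6·6/(7·48) = 1 − 36/336 = 0.893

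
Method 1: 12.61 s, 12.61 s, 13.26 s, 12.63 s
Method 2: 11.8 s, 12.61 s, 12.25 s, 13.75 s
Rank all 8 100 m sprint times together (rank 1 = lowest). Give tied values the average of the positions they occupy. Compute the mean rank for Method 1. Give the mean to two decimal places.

Sorted (ascending): 11.8, 12.25, 12.61, 12.61, 12.61, 12.63, 13.26, 13.75
The 3 values of 12.61 occupy positions 3–5 → average rank 4.
Method 1 values → pooled ranks: 12.61→4, 12.61→4, 13.26→7, 12.63→6
Mean rank = (4 + 4 + 7 + 6) / 4 = 5.25

5.25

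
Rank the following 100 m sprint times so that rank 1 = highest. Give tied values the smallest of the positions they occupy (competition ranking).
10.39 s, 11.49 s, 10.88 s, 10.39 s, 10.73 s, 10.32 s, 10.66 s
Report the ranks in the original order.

5, 1, 2, 5, 3, 7, 4

Sorted (descending): 11.49, 10.88, 10.73, 10.66, 10.39, 10.39, 10.32
The 2 values of 10.39 occupy positions 5–6 → each gets rank 5.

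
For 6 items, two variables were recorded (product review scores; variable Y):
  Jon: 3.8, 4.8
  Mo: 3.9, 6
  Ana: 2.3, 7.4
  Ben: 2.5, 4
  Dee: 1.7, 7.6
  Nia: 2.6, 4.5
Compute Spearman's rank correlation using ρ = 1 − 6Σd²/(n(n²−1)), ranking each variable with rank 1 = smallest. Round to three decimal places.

Ranks of variable 1: 5, 6, 2, 3, 1, 4
Ranks of variable 2: 3, 4, 5, 1, 6, 2
d = r₁ − r₂: 2, 2, -3, 2, -5, 2
d²: 4, 4, 9, 4, 25, 4; Σd² = 50
ρ = 1 − 6·50/(6·35) = 1 − 300/210 = -0.429

-0.429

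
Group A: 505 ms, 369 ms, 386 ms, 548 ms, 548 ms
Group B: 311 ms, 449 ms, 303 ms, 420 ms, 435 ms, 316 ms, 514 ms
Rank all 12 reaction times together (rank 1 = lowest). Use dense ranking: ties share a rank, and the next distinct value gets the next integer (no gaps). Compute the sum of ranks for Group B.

Sorted (ascending): 303, 311, 316, 369, 386, 420, 435, 449, 505, 514, 548, 548
The 2 values of 548 share dense rank 11.
Remaining distinct values take the next consecutive integers.
Group B values → pooled ranks: 311→2, 449→8, 303→1, 420→6, 435→7, 316→3, 514→10
Rank sum = 2 + 8 + 1 + 6 + 7 + 3 + 10 = 37

37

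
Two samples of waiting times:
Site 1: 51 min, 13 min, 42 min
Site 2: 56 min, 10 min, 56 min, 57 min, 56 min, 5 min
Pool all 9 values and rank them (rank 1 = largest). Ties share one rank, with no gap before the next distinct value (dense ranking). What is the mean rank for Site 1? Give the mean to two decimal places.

Sorted (descending): 57, 56, 56, 56, 51, 42, 13, 10, 5
The 3 values of 56 share dense rank 2.
Remaining distinct values take the next consecutive integers.
Site 1 values → pooled ranks: 51→3, 13→5, 42→4
Mean rank = (3 + 5 + 4) / 3 = 4.00

4.00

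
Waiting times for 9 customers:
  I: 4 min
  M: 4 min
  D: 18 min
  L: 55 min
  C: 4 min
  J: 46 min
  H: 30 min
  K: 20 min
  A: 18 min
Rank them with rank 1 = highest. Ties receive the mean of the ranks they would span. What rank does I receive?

8

Sorted (descending): 55, 46, 30, 20, 18, 18, 4, 4, 4
The 2 values of 18 occupy positions 5–6 → average rank (5+6)/2 = 5.5.
The 3 values of 4 occupy positions 7–9 → average rank 8.
I has value 4 min → rank 8.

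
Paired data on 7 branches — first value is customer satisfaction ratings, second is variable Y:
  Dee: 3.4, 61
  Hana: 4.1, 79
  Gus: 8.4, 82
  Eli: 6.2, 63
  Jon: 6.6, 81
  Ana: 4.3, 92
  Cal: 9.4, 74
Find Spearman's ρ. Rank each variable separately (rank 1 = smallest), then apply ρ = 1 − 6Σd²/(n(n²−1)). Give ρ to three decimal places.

Ranks of variable 1: 1, 2, 6, 4, 5, 3, 7
Ranks of variable 2: 1, 4, 6, 2, 5, 7, 3
d = r₁ − r₂: 0, -2, 0, 2, 0, -4, 4
d²: 0, 4, 0, 4, 0, 16, 16; Σd² = 40
ρ = 1 − 6·40/(7·48) = 1 − 240/336 = 0.286

0.286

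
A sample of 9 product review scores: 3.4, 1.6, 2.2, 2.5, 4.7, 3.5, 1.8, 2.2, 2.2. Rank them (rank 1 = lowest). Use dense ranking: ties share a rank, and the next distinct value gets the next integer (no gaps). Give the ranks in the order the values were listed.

5, 1, 3, 4, 7, 6, 2, 3, 3

Sorted (ascending): 1.6, 1.8, 2.2, 2.2, 2.2, 2.5, 3.4, 3.5, 4.7
The 3 values of 2.2 share dense rank 3.
Remaining distinct values take the next consecutive integers.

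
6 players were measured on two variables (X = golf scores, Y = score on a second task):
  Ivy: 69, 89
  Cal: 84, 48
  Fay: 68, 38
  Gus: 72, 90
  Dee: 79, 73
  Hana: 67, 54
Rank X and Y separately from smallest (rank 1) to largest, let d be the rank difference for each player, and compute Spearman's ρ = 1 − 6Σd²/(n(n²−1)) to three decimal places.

0.143

Ranks of variable 1: 3, 6, 2, 4, 5, 1
Ranks of variable 2: 5, 2, 1, 6, 4, 3
d = r₁ − r₂: -2, 4, 1, -2, 1, -2
d²: 4, 16, 1, 4, 1, 4; Σd² = 30
ρ = 1 − 6·30/(6·35) = 1 − 180/210 = 0.143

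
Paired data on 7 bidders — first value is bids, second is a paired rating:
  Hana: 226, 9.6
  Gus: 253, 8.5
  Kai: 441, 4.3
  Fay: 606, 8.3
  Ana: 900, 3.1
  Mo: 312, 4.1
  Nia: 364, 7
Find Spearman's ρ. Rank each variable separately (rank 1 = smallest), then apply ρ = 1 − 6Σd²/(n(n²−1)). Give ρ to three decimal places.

-0.679

Ranks of variable 1: 1, 2, 5, 6, 7, 3, 4
Ranks of variable 2: 7, 6, 3, 5, 1, 2, 4
d = r₁ − r₂: -6, -4, 2, 1, 6, 1, 0
d²: 36, 16, 4, 1, 36, 1, 0; Σd² = 94
ρ = 1 − 6·94/(7·48) = 1 − 564/336 = -0.679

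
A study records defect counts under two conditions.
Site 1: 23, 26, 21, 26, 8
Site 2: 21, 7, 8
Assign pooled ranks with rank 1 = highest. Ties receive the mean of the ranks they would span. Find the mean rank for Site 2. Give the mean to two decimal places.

6.33

Sorted (descending): 26, 26, 23, 21, 21, 8, 8, 7
The 2 values of 26 occupy positions 1–2 → average rank (1+2)/2 = 1.5.
The 2 values of 21 occupy positions 4–5 → average rank (4+5)/2 = 4.5.
The 2 values of 8 occupy positions 6–7 → average rank (6+7)/2 = 6.5.
Site 2 values → pooled ranks: 21→4.5, 7→8, 8→6.5
Mean rank = (4.5 + 8 + 6.5) / 3 = 6.33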